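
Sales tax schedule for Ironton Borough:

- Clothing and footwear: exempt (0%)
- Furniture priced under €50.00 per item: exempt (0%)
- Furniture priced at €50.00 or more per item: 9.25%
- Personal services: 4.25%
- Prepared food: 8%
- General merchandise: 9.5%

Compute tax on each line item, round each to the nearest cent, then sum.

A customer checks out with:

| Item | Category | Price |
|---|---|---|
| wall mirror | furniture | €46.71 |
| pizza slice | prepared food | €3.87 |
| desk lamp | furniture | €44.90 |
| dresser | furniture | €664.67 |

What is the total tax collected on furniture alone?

Wall mirror €46.71: furniture, under €50.00 → 0% → €0.00
Desk lamp €44.90: furniture, under €50.00 → 0% → €0.00
Dresser €664.67: furniture, €50.00 or more → 9.25% → €61.48
Tax on furniture = €0.00 + €0.00 + €61.48 = €61.48

€61.48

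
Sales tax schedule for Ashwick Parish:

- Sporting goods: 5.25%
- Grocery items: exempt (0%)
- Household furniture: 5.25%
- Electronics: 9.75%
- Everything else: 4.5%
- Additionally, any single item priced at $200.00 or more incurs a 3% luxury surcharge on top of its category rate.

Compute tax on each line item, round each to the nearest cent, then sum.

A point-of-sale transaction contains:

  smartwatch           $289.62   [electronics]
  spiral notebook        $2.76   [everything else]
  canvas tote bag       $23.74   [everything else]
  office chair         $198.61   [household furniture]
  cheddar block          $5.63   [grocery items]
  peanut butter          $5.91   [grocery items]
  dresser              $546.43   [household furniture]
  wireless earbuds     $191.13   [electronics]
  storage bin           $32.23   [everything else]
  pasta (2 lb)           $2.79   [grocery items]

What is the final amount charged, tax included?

Smartwatch $289.62: electronics → 9.75% + 3% surcharge = 12.75% → $36.93
Spiral notebook $2.76: everything else → 4.5% → $0.12
Canvas tote bag $23.74: everything else → 4.5% → $1.07
Office chair $198.61: household furniture → 5.25% → $10.43
Cheddar block $5.63: grocery items → 0% → $0.00
Peanut butter $5.91: grocery items → 0% → $0.00
Dresser $546.43: household furniture → 5.25% + 3% surcharge = 8.25% → $45.08
Wireless earbuds $191.13: electronics → 9.75% → $18.64
Storage bin $32.23: everything else → 4.5% → $1.45
Pasta (2 lb) $2.79: grocery items → 0% → $0.00
Subtotal = $1298.85; tax = $113.72; total due = $1412.57

$1412.57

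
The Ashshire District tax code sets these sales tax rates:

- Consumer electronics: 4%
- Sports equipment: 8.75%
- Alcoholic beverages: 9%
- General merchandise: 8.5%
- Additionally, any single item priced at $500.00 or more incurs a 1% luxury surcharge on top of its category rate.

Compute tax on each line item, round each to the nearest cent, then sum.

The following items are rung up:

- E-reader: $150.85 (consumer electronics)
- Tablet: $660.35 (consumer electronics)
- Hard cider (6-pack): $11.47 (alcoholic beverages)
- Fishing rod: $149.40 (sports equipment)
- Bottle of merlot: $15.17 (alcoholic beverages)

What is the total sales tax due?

$54.52

E-reader $150.85: consumer electronics → 4% → $6.03
Tablet $660.35: consumer electronics → 4% + 1% surcharge = 5% → $33.02
Hard cider (6-pack) $11.47: alcoholic beverages → 9% → $1.03
Fishing rod $149.40: sports equipment → 8.75% → $13.07
Bottle of merlot $15.17: alcoholic beverages → 9% → $1.37
Total tax = $6.03 + $33.02 + $1.03 + $13.07 + $1.37 = $54.52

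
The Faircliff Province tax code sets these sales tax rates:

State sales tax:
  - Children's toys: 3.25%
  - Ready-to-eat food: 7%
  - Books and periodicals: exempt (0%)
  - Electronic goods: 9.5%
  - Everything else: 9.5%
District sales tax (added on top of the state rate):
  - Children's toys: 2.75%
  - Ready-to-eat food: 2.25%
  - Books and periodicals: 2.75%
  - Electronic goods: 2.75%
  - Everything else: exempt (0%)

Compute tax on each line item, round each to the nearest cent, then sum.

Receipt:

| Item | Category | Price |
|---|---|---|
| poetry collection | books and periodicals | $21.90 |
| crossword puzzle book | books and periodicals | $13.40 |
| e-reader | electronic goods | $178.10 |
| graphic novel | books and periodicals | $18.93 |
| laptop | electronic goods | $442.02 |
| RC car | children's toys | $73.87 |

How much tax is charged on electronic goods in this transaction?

$75.97

E-reader $178.10: electronic goods → 9.5% + 2.75% district = 12.25% → $21.82
Laptop $442.02: electronic goods → 9.5% + 2.75% district = 12.25% → $54.15
Tax on electronic goods = $21.82 + $54.15 = $75.97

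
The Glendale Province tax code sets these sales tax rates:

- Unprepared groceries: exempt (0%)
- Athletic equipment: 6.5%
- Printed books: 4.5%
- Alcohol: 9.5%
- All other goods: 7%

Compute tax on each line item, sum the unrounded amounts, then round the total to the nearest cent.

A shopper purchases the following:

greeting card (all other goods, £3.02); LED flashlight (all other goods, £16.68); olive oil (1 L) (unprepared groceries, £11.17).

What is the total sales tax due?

Greeting card £3.02: all other goods → 7% → £0.2114
LED flashlight £16.68: all other goods → 7% → £1.1676
Olive oil (1 L) £11.17: unprepared groceries → 0% → £0.00
Unrounded tax sum = £1.379 → £1.38

£1.38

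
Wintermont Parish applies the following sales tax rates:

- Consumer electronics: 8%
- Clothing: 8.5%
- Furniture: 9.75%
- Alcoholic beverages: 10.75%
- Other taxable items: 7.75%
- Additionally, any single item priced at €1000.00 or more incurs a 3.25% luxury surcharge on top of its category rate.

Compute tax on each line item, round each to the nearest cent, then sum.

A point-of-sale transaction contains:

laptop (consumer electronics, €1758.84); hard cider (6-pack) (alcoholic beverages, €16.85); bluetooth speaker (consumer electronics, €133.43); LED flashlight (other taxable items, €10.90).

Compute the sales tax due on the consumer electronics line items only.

Laptop €1758.84: consumer electronics → 8% + 3.25% surcharge = 11.25% → €197.87
Bluetooth speaker €133.43: consumer electronics → 8% → €10.67
Tax on consumer electronics = €197.87 + €10.67 = €208.54

€208.54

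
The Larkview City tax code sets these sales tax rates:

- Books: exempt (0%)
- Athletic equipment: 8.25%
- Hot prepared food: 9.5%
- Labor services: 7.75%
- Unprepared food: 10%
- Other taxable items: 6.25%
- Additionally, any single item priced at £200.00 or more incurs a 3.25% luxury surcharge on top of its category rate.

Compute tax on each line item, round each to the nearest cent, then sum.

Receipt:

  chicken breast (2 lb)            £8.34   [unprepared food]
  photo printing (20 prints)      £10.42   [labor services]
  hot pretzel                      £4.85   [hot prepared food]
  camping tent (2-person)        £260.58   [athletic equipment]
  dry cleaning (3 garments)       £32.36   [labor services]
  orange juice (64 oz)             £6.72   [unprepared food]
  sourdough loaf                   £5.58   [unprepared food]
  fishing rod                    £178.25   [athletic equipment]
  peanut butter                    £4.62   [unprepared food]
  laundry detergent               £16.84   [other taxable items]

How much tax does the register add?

£52.03

Chicken breast (2 lb) £8.34: unprepared food → 10% → £0.83
Photo printing (20 prints) £10.42: labor services → 7.75% → £0.81
Hot pretzel £4.85: hot prepared food → 9.5% → £0.46
Camping tent (2-person) £260.58: athletic equipment → 8.25% + 3.25% surcharge = 11.5% → £29.97
Dry cleaning (3 garments) £32.36: labor services → 7.75% → £2.51
Orange juice (64 oz) £6.72: unprepared food → 10% → £0.67
Sourdough loaf £5.58: unprepared food → 10% → £0.56
Fishing rod £178.25: athletic equipment → 8.25% → £14.71
Peanut butter £4.62: unprepared food → 10% → £0.46
Laundry detergent £16.84: other taxable items → 6.25% → £1.05
Total tax = £0.83 + £0.81 + £0.46 + £29.97 + £2.51 + £0.67 + £0.56 + £14.71 + £0.46 + £1.05 = £52.03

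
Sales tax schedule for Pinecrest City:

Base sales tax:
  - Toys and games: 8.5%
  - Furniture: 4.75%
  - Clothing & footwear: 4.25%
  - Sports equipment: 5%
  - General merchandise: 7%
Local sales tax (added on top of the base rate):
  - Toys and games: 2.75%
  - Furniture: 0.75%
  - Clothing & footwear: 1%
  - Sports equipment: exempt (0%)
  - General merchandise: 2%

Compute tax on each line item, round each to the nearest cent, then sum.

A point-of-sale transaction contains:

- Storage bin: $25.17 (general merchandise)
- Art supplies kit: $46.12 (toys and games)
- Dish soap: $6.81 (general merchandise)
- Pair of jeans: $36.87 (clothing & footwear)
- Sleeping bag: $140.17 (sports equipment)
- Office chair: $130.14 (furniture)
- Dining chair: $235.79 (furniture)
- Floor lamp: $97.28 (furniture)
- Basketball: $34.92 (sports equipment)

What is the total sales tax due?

Storage bin $25.17: general merchandise → 7% + 2% local = 9% → $2.27
Art supplies kit $46.12: toys and games → 8.5% + 2.75% local = 11.25% → $5.19
Dish soap $6.81: general merchandise → 7% + 2% local = 9% → $0.61
Pair of jeans $36.87: clothing & footwear → 4.25% + 1% local = 5.25% → $1.94
Sleeping bag $140.17: sports equipment → 5% + 0% local = 5% → $7.01
Office chair $130.14: furniture → 4.75% + 0.75% local = 5.5% → $7.16
Dining chair $235.79: furniture → 4.75% + 0.75% local = 5.5% → $12.97
Floor lamp $97.28: furniture → 4.75% + 0.75% local = 5.5% → $5.35
Basketball $34.92: sports equipment → 5% + 0% local = 5% → $1.75
Total tax = $2.27 + $5.19 + $0.61 + $1.94 + $7.01 + $7.16 + $12.97 + $5.35 + $1.75 = $44.25

$44.25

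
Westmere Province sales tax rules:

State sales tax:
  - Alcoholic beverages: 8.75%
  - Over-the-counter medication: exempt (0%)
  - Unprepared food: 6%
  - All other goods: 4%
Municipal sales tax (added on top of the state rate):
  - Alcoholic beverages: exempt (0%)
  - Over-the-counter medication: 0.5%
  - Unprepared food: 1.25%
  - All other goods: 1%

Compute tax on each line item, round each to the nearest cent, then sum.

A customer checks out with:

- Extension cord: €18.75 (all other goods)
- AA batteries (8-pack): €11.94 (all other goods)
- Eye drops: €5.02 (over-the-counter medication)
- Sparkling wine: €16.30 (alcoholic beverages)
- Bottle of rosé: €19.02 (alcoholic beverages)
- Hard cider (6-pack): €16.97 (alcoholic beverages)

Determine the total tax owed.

€6.14

Extension cord €18.75: all other goods → 4% + 1% municipal = 5% → €0.94
AA batteries (8-pack) €11.94: all other goods → 4% + 1% municipal = 5% → €0.60
Eye drops €5.02: over-the-counter medication → 0% + 0.5% municipal = 0.5% → €0.03
Sparkling wine €16.30: alcoholic beverages → 8.75% + 0% municipal = 8.75% → €1.43
Bottle of rosé €19.02: alcoholic beverages → 8.75% + 0% municipal = 8.75% → €1.66
Hard cider (6-pack) €16.97: alcoholic beverages → 8.75% + 0% municipal = 8.75% → €1.48
Total tax = €0.94 + €0.60 + €0.03 + €1.43 + €1.66 + €1.48 = €6.14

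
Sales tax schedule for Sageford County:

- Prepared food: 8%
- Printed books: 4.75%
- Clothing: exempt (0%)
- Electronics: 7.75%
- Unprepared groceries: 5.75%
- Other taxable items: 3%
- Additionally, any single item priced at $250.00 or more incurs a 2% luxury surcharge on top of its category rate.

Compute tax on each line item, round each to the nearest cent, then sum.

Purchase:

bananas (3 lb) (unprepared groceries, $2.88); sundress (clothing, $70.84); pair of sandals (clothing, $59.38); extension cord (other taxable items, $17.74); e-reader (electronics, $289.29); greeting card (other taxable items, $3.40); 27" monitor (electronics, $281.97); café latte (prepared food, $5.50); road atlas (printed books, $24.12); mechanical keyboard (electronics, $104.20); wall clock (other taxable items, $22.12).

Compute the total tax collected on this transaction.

$66.83

Bananas (3 lb) $2.88: unprepared groceries → 5.75% → $0.17
Sundress $70.84: clothing → 0% → $0.00
Pair of sandals $59.38: clothing → 0% → $0.00
Extension cord $17.74: other taxable items → 3% → $0.53
E-reader $289.29: electronics → 7.75% + 2% surcharge = 9.75% → $28.21
Greeting card $3.40: other taxable items → 3% → $0.10
27" monitor $281.97: electronics → 7.75% + 2% surcharge = 9.75% → $27.49
Café latte $5.50: prepared food → 8% → $0.44
Road atlas $24.12: printed books → 4.75% → $1.15
Mechanical keyboard $104.20: electronics → 7.75% → $8.08
Wall clock $22.12: other taxable items → 3% → $0.66
Total tax = $0.17 + $0.53 + $28.21 + $0.10 + $27.49 + $0.44 + $1.15 + $8.08 + $0.66 = $66.83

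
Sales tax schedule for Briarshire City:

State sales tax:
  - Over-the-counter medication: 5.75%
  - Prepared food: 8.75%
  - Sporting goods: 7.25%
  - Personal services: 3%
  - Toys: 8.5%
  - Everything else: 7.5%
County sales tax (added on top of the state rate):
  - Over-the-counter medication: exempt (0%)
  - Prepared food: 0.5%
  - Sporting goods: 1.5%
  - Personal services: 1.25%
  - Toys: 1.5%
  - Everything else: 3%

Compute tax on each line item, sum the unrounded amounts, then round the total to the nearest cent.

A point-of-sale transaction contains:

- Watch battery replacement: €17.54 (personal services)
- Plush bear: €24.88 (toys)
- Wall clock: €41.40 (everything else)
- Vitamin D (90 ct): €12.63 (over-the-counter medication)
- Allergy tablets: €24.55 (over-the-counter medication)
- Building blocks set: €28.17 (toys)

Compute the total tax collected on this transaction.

Watch battery replacement €17.54: personal services → 3% + 1.25% county = 4.25% → €0.74545
Plush bear €24.88: toys → 8.5% + 1.5% county = 10% → €2.488
Wall clock €41.40: everything else → 7.5% + 3% county = 10.5% → €4.347
Vitamin D (90 ct) €12.63: over-the-counter medication → 5.75% + 0% county = 5.75% → €0.726225
Allergy tablets €24.55: over-the-counter medication → 5.75% + 0% county = 5.75% → €1.411625
Building blocks set €28.17: toys → 8.5% + 1.5% county = 10% → €2.817
Unrounded tax sum = €12.5353 → €12.54

€12.54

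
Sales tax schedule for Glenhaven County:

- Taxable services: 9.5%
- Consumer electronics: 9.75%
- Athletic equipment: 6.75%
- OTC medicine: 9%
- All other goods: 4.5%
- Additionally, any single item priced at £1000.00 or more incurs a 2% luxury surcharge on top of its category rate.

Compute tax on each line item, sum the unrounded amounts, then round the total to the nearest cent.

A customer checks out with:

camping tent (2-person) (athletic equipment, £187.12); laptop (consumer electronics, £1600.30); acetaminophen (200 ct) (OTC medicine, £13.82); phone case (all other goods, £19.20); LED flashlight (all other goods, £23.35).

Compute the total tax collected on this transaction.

Camping tent (2-person) £187.12: athletic equipment → 6.75% → £12.6306
Laptop £1600.30: consumer electronics → 9.75% + 2% surcharge = 11.75% → £188.03525
Acetaminophen (200 ct) £13.82: OTC medicine → 9% → £1.2438
Phone case £19.20: all other goods → 4.5% → £0.864
LED flashlight £23.35: all other goods → 4.5% → £1.05075
Unrounded tax sum = £203.8244 → £203.82

£203.82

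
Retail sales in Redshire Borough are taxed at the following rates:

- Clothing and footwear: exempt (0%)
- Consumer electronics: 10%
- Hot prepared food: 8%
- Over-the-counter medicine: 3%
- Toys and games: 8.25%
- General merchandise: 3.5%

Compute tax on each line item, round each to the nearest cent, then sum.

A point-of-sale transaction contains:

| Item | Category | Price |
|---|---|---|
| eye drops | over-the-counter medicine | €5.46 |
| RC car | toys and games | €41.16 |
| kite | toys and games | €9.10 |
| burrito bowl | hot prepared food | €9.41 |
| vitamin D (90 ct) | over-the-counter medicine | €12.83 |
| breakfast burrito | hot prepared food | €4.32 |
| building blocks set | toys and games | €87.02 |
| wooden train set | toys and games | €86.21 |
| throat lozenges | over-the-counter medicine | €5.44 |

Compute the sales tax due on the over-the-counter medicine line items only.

€0.70

Eye drops €5.46: over-the-counter medicine → 3% → €0.16
Vitamin D (90 ct) €12.83: over-the-counter medicine → 3% → €0.38
Throat lozenges €5.44: over-the-counter medicine → 3% → €0.16
Tax on over-the-counter medicine = €0.16 + €0.38 + €0.16 = €0.70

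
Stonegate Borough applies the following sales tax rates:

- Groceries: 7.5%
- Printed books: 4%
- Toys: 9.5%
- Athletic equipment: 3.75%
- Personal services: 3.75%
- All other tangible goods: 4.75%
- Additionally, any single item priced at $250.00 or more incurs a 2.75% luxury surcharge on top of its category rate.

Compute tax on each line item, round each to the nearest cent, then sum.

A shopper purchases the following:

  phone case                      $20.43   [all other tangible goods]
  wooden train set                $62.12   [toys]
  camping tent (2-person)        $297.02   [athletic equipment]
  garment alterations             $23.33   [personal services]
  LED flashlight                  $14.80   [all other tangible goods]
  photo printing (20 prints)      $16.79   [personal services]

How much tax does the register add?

$28.38

Phone case $20.43: all other tangible goods → 4.75% → $0.97
Wooden train set $62.12: toys → 9.5% → $5.90
Camping tent (2-person) $297.02: athletic equipment → 3.75% + 2.75% surcharge = 6.5% → $19.31
Garment alterations $23.33: personal services → 3.75% → $0.87
LED flashlight $14.80: all other tangible goods → 4.75% → $0.70
Photo printing (20 prints) $16.79: personal services → 3.75% → $0.63
Total tax = $0.97 + $5.90 + $19.31 + $0.87 + $0.70 + $0.63 = $28.38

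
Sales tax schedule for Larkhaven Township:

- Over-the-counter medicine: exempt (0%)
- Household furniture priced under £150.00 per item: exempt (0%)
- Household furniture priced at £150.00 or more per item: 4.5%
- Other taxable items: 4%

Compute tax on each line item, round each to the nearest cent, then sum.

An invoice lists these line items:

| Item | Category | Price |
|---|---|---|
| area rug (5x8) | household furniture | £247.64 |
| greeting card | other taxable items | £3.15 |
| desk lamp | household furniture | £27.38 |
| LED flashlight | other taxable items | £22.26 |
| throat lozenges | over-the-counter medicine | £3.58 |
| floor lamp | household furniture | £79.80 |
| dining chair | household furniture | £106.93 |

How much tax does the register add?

£12.16

Area rug (5x8) £247.64: household furniture, £150.00 or more → 4.5% → £11.14
Greeting card £3.15: other taxable items → 4% → £0.13
Desk lamp £27.38: household furniture, under £150.00 → 0% → £0.00
LED flashlight £22.26: other taxable items → 4% → £0.89
Throat lozenges £3.58: over-the-counter medicine → 0% → £0.00
Floor lamp £79.80: household furniture, under £150.00 → 0% → £0.00
Dining chair £106.93: household furniture, under £150.00 → 0% → £0.00
Total tax = £11.14 + £0.13 + £0.89 = £12.16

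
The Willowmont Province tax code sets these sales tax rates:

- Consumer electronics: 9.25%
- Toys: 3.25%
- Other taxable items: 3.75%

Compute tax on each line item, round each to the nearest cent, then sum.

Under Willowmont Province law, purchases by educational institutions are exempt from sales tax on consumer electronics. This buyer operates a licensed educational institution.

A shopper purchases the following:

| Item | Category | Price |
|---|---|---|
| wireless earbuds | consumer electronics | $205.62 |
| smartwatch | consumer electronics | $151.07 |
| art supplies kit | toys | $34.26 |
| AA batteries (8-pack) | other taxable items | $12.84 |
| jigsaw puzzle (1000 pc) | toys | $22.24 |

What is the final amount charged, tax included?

Wireless earbuds $205.62: consumer electronics, buyer-exempt → 0% → $0.00
Smartwatch $151.07: consumer electronics, buyer-exempt → 0% → $0.00
Art supplies kit $34.26: toys → 3.25% → $1.11
AA batteries (8-pack) $12.84: other taxable items → 3.75% → $0.48
Jigsaw puzzle (1000 pc) $22.24: toys → 3.25% → $0.72
Subtotal = $426.03; tax = $2.31; total due = $428.34

$428.34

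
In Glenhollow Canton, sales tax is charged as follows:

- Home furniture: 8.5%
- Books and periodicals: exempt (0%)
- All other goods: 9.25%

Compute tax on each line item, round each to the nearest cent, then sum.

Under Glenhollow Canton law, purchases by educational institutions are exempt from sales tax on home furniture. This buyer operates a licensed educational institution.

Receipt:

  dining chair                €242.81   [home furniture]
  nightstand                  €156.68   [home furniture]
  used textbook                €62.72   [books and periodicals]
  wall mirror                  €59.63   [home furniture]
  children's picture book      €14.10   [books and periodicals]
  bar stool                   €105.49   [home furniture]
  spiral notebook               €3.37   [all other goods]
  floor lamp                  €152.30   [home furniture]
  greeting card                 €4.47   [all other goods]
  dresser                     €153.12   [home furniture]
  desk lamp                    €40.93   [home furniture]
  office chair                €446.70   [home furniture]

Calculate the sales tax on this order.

€0.72

Dining chair €242.81: home furniture, buyer-exempt → 0% → €0.00
Nightstand €156.68: home furniture, buyer-exempt → 0% → €0.00
Used textbook €62.72: books and periodicals → 0% → €0.00
Wall mirror €59.63: home furniture, buyer-exempt → 0% → €0.00
Children's picture book €14.10: books and periodicals → 0% → €0.00
Bar stool €105.49: home furniture, buyer-exempt → 0% → €0.00
Spiral notebook €3.37: all other goods → 9.25% → €0.31
Floor lamp €152.30: home furniture, buyer-exempt → 0% → €0.00
Greeting card €4.47: all other goods → 9.25% → €0.41
Dresser €153.12: home furniture, buyer-exempt → 0% → €0.00
Desk lamp €40.93: home furniture, buyer-exempt → 0% → €0.00
Office chair €446.70: home furniture, buyer-exempt → 0% → €0.00
Total tax = €0.31 + €0.41 = €0.72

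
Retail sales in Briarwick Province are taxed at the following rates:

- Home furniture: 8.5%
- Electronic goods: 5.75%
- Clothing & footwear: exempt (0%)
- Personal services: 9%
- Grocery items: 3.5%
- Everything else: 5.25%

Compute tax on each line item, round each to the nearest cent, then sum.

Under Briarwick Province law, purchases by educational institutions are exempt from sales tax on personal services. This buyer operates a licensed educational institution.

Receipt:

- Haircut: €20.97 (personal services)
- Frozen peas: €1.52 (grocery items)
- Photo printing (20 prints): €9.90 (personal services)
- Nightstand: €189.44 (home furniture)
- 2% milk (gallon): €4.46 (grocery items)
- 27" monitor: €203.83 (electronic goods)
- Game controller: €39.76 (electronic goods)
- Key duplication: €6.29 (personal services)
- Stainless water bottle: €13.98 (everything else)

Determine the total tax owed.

€31.05

Haircut €20.97: personal services, buyer-exempt → 0% → €0.00
Frozen peas €1.52: grocery items → 3.5% → €0.05
Photo printing (20 prints) €9.90: personal services, buyer-exempt → 0% → €0.00
Nightstand €189.44: home furniture → 8.5% → €16.10
2% milk (gallon) €4.46: grocery items → 3.5% → €0.16
27" monitor €203.83: electronic goods → 5.75% → €11.72
Game controller €39.76: electronic goods → 5.75% → €2.29
Key duplication €6.29: personal services, buyer-exempt → 0% → €0.00
Stainless water bottle €13.98: everything else → 5.25% → €0.73
Total tax = €0.05 + €16.10 + €0.16 + €11.72 + €2.29 + €0.73 = €31.05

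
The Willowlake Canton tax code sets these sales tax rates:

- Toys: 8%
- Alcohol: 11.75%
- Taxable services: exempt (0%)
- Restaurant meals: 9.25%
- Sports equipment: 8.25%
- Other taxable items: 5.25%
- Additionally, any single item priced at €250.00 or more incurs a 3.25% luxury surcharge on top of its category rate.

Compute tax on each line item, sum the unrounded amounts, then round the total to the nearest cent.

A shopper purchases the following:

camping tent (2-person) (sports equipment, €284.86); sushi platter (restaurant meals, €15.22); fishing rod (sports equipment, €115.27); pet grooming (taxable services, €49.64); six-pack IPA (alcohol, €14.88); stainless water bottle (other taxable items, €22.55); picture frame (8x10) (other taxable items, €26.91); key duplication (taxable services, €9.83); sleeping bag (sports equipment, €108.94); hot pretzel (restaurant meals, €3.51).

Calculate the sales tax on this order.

Camping tent (2-person) €284.86: sports equipment → 8.25% + 3.25% surcharge = 11.5% → €32.7589
Sushi platter €15.22: restaurant meals → 9.25% → €1.40785
Fishing rod €115.27: sports equipment → 8.25% → €9.509775
Pet grooming €49.64: taxable services → 0% → €0.00
Six-pack IPA €14.88: alcohol → 11.75% → €1.7484
Stainless water bottle €22.55: other taxable items → 5.25% → €1.183875
Picture frame (8x10) €26.91: other taxable items → 5.25% → €1.412775
Key duplication €9.83: taxable services → 0% → €0.00
Sleeping bag €108.94: sports equipment → 8.25% → €8.98755
Hot pretzel €3.51: restaurant meals → 9.25% → €0.324675
Unrounded tax sum = €57.3338 → €57.33

€57.33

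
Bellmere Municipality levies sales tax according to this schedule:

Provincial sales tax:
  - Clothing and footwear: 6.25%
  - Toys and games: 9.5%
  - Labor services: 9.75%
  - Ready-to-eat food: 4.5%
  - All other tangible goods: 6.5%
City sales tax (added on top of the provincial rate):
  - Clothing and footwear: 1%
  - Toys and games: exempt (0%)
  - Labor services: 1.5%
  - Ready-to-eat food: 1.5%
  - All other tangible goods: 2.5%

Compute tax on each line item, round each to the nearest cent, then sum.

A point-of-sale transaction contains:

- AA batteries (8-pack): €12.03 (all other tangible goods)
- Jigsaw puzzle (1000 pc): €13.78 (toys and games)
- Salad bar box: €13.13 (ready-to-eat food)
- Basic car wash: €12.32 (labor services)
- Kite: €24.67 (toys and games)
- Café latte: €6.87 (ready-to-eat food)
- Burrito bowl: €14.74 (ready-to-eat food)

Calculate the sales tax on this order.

AA batteries (8-pack) €12.03: all other tangible goods → 6.5% + 2.5% city = 9% → €1.08
Jigsaw puzzle (1000 pc) €13.78: toys and games → 9.5% + 0% city = 9.5% → €1.31
Salad bar box €13.13: ready-to-eat food → 4.5% + 1.5% city = 6% → €0.79
Basic car wash €12.32: labor services → 9.75% + 1.5% city = 11.25% → €1.39
Kite €24.67: toys and games → 9.5% + 0% city = 9.5% → €2.34
Café latte €6.87: ready-to-eat food → 4.5% + 1.5% city = 6% → €0.41
Burrito bowl €14.74: ready-to-eat food → 4.5% + 1.5% city = 6% → €0.88
Total tax = €1.08 + €1.31 + €0.79 + €1.39 + €2.34 + €0.41 + €0.88 = €8.20

€8.20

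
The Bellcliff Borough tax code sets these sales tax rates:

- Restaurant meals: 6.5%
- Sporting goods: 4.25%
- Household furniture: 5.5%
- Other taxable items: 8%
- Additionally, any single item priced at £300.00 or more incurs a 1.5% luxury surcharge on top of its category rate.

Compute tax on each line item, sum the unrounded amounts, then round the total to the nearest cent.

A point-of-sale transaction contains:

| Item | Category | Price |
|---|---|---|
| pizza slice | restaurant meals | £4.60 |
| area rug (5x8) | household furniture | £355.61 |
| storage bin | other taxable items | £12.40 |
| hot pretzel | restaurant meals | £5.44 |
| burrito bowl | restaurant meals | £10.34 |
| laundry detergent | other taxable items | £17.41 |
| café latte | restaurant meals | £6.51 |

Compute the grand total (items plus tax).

Pizza slice £4.60: restaurant meals → 6.5% → £0.299
Area rug (5x8) £355.61: household furniture → 5.5% + 1.5% surcharge = 7% → £24.8927
Storage bin £12.40: other taxable items → 8% → £0.992
Hot pretzel £5.44: restaurant meals → 6.5% → £0.3536
Burrito bowl £10.34: restaurant meals → 6.5% → £0.6721
Laundry detergent £17.41: other taxable items → 8% → £1.3928
Café latte £6.51: restaurant meals → 6.5% → £0.42315
Subtotal = £412.31; unrounded tax = £29.02535 → £29.03; total due = £441.34

£441.34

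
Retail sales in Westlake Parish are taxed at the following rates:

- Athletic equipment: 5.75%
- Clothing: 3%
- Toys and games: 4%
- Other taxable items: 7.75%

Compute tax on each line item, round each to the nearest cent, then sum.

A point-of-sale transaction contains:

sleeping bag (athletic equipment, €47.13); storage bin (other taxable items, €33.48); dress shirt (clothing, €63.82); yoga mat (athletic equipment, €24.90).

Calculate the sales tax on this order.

Sleeping bag €47.13: athletic equipment → 5.75% → €2.71
Storage bin €33.48: other taxable items → 7.75% → €2.59
Dress shirt €63.82: clothing → 3% → €1.91
Yoga mat €24.90: athletic equipment → 5.75% → €1.43
Total tax = €2.71 + €2.59 + €1.91 + €1.43 = €8.64

€8.64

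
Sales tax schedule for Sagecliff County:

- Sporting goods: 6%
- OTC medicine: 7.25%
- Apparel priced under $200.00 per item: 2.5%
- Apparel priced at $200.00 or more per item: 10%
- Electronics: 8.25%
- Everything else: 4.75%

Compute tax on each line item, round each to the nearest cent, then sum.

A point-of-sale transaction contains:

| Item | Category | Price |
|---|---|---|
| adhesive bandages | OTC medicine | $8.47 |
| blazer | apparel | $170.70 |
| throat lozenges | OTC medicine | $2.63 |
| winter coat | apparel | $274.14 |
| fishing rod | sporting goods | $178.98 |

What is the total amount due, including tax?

Adhesive bandages $8.47: OTC medicine → 7.25% → $0.61
Blazer $170.70: apparel, under $200.00 → 2.5% → $4.27
Throat lozenges $2.63: OTC medicine → 7.25% → $0.19
Winter coat $274.14: apparel, $200.00 or more → 10% → $27.41
Fishing rod $178.98: sporting goods → 6% → $10.74
Subtotal = $634.92; tax = $43.22; total due = $678.14

$678.14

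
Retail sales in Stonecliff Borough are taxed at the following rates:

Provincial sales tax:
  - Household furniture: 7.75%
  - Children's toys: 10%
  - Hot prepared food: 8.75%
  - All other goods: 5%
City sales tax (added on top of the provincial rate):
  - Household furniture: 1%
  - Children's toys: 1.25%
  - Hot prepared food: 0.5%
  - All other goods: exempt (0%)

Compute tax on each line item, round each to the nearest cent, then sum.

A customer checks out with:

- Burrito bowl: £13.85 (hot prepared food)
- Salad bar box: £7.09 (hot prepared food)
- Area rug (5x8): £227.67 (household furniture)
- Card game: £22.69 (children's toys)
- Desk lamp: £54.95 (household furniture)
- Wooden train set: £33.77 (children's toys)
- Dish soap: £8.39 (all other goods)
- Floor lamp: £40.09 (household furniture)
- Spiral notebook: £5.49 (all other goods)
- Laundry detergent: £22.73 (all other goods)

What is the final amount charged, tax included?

Burrito bowl £13.85: hot prepared food → 8.75% + 0.5% city = 9.25% → £1.28
Salad bar box £7.09: hot prepared food → 8.75% + 0.5% city = 9.25% → £0.66
Area rug (5x8) £227.67: household furniture → 7.75% + 1% city = 8.75% → £19.92
Card game £22.69: children's toys → 10% + 1.25% city = 11.25% → £2.55
Desk lamp £54.95: household furniture → 7.75% + 1% city = 8.75% → £4.81
Wooden train set £33.77: children's toys → 10% + 1.25% city = 11.25% → £3.80
Dish soap £8.39: all other goods → 5% + 0% city = 5% → £0.42
Floor lamp £40.09: household furniture → 7.75% + 1% city = 8.75% → £3.51
Spiral notebook £5.49: all other goods → 5% + 0% city = 5% → £0.27
Laundry detergent £22.73: all other goods → 5% + 0% city = 5% → £1.14
Subtotal = £436.72; tax = £38.36; total due = £475.08

£475.08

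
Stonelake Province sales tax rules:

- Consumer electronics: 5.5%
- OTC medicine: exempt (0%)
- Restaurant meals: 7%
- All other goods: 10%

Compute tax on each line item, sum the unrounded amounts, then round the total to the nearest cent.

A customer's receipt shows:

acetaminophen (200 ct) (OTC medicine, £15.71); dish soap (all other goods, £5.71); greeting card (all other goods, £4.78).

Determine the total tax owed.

Acetaminophen (200 ct) £15.71: OTC medicine → 0% → £0.00
Dish soap £5.71: all other goods → 10% → £0.571
Greeting card £4.78: all other goods → 10% → £0.478
Unrounded tax sum = £1.049 → £1.05

£1.05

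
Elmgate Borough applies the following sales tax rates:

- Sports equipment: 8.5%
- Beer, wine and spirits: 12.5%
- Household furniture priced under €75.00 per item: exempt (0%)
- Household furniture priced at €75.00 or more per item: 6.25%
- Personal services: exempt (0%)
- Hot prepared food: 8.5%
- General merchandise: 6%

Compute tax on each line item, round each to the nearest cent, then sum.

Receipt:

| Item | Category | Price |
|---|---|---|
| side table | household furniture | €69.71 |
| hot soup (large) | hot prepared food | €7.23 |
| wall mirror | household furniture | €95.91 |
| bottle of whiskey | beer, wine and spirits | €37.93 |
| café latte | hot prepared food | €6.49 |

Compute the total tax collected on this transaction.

Side table €69.71: household furniture, under €75.00 → 0% → €0.00
Hot soup (large) €7.23: hot prepared food → 8.5% → €0.61
Wall mirror €95.91: household furniture, €75.00 or more → 6.25% → €5.99
Bottle of whiskey €37.93: beer, wine and spirits → 12.5% → €4.74
Café latte €6.49: hot prepared food → 8.5% → €0.55
Total tax = €0.61 + €5.99 + €4.74 + €0.55 = €11.89

€11.89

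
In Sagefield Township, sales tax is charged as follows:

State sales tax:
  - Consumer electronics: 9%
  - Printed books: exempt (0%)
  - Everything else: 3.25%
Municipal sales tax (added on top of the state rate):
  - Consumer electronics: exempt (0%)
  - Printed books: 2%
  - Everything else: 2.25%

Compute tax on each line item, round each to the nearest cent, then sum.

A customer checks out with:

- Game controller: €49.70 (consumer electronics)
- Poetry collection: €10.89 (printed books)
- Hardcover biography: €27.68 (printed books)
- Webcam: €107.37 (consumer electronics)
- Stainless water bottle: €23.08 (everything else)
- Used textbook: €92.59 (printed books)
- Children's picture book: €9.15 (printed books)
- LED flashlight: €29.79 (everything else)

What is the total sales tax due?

Game controller €49.70: consumer electronics → 9% + 0% municipal = 9% → €4.47
Poetry collection €10.89: printed books → 0% + 2% municipal = 2% → €0.22
Hardcover biography €27.68: printed books → 0% + 2% municipal = 2% → €0.55
Webcam €107.37: consumer electronics → 9% + 0% municipal = 9% → €9.66
Stainless water bottle €23.08: everything else → 3.25% + 2.25% municipal = 5.5% → €1.27
Used textbook €92.59: printed books → 0% + 2% municipal = 2% → €1.85
Children's picture book €9.15: printed books → 0% + 2% municipal = 2% → €0.18
LED flashlight €29.79: everything else → 3.25% + 2.25% municipal = 5.5% → €1.64
Total tax = €4.47 + €0.22 + €0.55 + €9.66 + €1.27 + €1.85 + €0.18 + €1.64 = €19.84

€19.84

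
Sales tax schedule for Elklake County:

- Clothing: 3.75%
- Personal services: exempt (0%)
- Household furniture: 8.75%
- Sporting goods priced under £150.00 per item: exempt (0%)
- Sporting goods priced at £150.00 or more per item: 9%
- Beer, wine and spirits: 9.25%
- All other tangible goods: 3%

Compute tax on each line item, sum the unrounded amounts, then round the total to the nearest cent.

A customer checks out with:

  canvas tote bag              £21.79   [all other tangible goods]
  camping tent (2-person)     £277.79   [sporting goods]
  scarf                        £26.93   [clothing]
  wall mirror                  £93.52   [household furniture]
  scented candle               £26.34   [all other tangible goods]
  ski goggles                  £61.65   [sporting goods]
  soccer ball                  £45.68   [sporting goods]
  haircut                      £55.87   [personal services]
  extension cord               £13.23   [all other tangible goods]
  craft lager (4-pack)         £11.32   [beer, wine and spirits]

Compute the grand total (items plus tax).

£671.20

Canvas tote bag £21.79: all other tangible goods → 3% → £0.6537
Camping tent (2-person) £277.79: sporting goods, £150.00 or more → 9% → £25.0011
Scarf £26.93: clothing → 3.75% → £1.009875
Wall mirror £93.52: household furniture → 8.75% → £8.183
Scented candle £26.34: all other tangible goods → 3% → £0.7902
Ski goggles £61.65: sporting goods, under £150.00 → 0% → £0.00
Soccer ball £45.68: sporting goods, under £150.00 → 0% → £0.00
Haircut £55.87: personal services → 0% → £0.00
Extension cord £13.23: all other tangible goods → 3% → £0.3969
Craft lager (4-pack) £11.32: beer, wine and spirits → 9.25% → £1.0471
Subtotal = £634.12; unrounded tax = £37.081875 → £37.08; total due = £671.20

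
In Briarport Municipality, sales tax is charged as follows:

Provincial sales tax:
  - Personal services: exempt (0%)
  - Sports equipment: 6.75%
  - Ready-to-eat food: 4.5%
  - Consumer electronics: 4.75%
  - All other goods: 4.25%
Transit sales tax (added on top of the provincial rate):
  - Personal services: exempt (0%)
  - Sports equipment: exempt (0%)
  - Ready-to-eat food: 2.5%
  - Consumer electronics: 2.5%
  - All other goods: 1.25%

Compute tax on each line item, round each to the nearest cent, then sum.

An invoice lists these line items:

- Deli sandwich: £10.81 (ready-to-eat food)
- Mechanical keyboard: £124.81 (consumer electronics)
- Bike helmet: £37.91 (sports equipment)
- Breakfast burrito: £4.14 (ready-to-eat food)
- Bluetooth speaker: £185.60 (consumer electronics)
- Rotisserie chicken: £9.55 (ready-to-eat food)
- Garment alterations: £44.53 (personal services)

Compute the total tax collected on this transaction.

Deli sandwich £10.81: ready-to-eat food → 4.5% + 2.5% transit = 7% → £0.76
Mechanical keyboard £124.81: consumer electronics → 4.75% + 2.5% transit = 7.25% → £9.05
Bike helmet £37.91: sports equipment → 6.75% + 0% transit = 6.75% → £2.56
Breakfast burrito £4.14: ready-to-eat food → 4.5% + 2.5% transit = 7% → £0.29
Bluetooth speaker £185.60: consumer electronics → 4.75% + 2.5% transit = 7.25% → £13.46
Rotisserie chicken £9.55: ready-to-eat food → 4.5% + 2.5% transit = 7% → £0.67
Garment alterations £44.53: personal services → 0% + 0% transit = 0% → £0.00
Total tax = £0.76 + £9.05 + £2.56 + £0.29 + £13.46 + £0.67 = £26.79

£26.79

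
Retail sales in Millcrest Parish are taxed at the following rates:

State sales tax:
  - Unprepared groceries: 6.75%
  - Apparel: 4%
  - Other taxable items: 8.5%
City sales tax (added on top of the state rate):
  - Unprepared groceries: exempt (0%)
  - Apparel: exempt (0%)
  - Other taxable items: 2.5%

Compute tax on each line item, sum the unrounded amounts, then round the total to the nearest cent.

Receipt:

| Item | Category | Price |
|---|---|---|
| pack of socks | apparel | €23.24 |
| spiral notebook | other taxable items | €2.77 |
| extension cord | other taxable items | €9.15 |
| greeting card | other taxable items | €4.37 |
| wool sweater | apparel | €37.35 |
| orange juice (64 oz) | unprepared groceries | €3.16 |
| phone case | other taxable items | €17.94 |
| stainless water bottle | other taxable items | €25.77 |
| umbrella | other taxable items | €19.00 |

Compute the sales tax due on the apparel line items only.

Pack of socks €23.24: apparel → 4% + 0% city = 4% → €0.9296
Wool sweater €37.35: apparel → 4% + 0% city = 4% → €1.494
Tax on apparel: unrounded sum = €2.4236 → €2.42

€2.42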